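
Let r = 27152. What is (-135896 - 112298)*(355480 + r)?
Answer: -94966966608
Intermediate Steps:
(-135896 - 112298)*(355480 + r) = (-135896 - 112298)*(355480 + 27152) = -248194*382632 = -94966966608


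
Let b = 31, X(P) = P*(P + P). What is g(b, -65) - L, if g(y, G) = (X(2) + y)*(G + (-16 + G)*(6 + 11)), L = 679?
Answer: -56917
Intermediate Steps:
X(P) = 2*P² (X(P) = P*(2*P) = 2*P²)
g(y, G) = (-272 + 18*G)*(8 + y) (g(y, G) = (2*2² + y)*(G + (-16 + G)*(6 + 11)) = (2*4 + y)*(G + (-16 + G)*17) = (8 + y)*(G + (-272 + 17*G)) = (8 + y)*(-272 + 18*G) = (-272 + 18*G)*(8 + y))
g(b, -65) - L = (-2176 - 272*31 + 144*(-65) + 18*(-65)*31) - 1*679 = (-2176 - 8432 - 9360 - 36270) - 679 = -56238 - 679 = -56917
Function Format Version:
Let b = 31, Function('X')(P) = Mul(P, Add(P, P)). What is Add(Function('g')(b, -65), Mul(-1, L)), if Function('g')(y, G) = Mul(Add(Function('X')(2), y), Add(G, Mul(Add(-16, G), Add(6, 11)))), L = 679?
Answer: -56917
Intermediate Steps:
Function('X')(P) = Mul(2, Pow(P, 2)) (Function('X')(P) = Mul(P, Mul(2, P)) = Mul(2, Pow(P, 2)))
Function('g')(y, G) = Mul(Add(-272, Mul(18, G)), Add(8, y)) (Function('g')(y, G) = Mul(Add(Mul(2, Pow(2, 2)), y), Add(G, Mul(Add(-16, G), Add(6, 11)))) = Mul(Add(Mul(2, 4), y), Add(G, Mul(Add(-16, G), 17))) = Mul(Add(8, y), Add(G, Add(-272, Mul(17, G)))) = Mul(Add(8, y), Add(-272, Mul(18, G))) = Mul(Add(-272, Mul(18, G)), Add(8, y)))
Add(Function('g')(b, -65), Mul(-1, L)) = Add(Add(-2176, Mul(-272, 31), Mul(144, -65), Mul(18, -65, 31)), Mul(-1, 679)) = Add(Add(-2176, -8432, -9360, -36270), -679) = Add(-56238, -679) = -56917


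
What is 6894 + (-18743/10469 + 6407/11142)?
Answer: 804012992989/116645598 ≈ 6892.8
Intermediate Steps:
6894 + (-18743/10469 + 6407/11142) = 6894 - 141759623/116645598 = 804012992989/116645598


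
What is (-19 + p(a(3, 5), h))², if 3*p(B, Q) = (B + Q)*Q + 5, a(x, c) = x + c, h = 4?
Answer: 16/9 ≈ 1.7778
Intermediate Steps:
a(x, c) = c + x
p(B, Q) = 5/3 + Q*(B + Q)/3 (p(B, Q) = ((B + Q)*Q + 5)/3 = (Q*(B + Q) + 5)/3 = (5 + Q*(B + Q))/3 = 5/3 + Q*(B + Q)/3)
(-19 + p(a(3, 5), h))² = (-19 + (5/3 + (⅓)*4² + (⅓)*(5 + 3)*4))² = (-19 + (5/3 + (⅓)*16 + (⅓)*8*4))² = (-19 + (5/3 + 16/3 + 32/3))² = (-19 + 53/3)² = (-4/3)² = 16/9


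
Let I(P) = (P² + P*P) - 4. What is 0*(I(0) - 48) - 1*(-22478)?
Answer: 22478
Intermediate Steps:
I(P) = -4 + 2*P² (I(P) = (P² + P²) - 4 = 2*P² - 4 = -4 + 2*P²)
0*(I(0) - 48) - 1*(-22478) = 0*((-4 + 2*0²) - 48) - 1*(-22478) = 0*((-4 + 2*0) - 48) + 22478 = 0*((-4 + 0) - 48) + 22478 = 0*(-4 - 48) + 22478 = 0*(-52) + 22478 = 0 + 22478 = 22478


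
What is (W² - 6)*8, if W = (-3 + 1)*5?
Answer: 752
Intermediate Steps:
W = -10 (W = -2*5 = -10)
(W² - 6)*8 = ((-10)² - 6)*8 = (100 - 6)*8 = 94*8 = 752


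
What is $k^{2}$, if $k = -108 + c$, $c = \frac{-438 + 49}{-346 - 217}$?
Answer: $\frac{3649972225}{316969} \approx 11515.0$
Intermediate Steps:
$c = \frac{389}{563}$ ($c = - \frac{389}{-563} = \left(-389\right) \left(- \frac{1}{563}\right) = \frac{389}{563} \approx 0.69094$)
$k = - \frac{60415}{563}$ ($k = -108 + \frac{389}{563} = - \frac{60415}{563} \approx -107.31$)
$k^{2} = \left(- \frac{60415}{563}\right)^{2} = \frac{3649972225}{316969}$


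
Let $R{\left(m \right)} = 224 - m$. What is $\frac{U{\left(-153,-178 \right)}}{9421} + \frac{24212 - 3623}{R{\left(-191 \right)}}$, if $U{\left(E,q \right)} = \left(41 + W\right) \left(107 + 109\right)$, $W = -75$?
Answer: $\frac{190921209}{3909715} \approx 48.833$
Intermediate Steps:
$U{\left(E,q \right)} = -7344$ ($U{\left(E,q \right)} = \left(41 - 75\right) \left(107 + 109\right) = \left(-34\right) 216 = -7344$)
$\frac{U{\left(-153,-178 \right)}}{9421} + \frac{24212 - 3623}{R{\left(-191 \right)}} = - \frac{7344}{9421} + \frac{24212 - 3623}{224 - -191} = \left(-7344\right) \frac{1}{9421} + \frac{24212 - 3623}{224 + 191} = - \frac{7344}{9421} + \frac{20589}{415} = \frac{190921209}{3909715}$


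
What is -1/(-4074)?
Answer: 1/4074 ≈ 0.00024546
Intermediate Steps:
-1/(-4074) = -1*(-1/4074) = 1/4074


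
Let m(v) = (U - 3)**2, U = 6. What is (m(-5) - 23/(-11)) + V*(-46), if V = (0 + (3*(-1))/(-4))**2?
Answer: -1301/88 ≈ -14.784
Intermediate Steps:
V = 9/16 (V = (0 - 3*(-1/4))**2 = (0 + 3/4)**2 = (3/4)**2 = 9/16 ≈ 0.56250)
m(v) = 9 (m(v) = (6 - 3)**2 = 3**2 = 9)
(m(-5) - 23/(-11)) + V*(-46) = (9 - 23/(-11)) + (9/16)*(-46) = (9 - 23*(-1)/11) - 207/8 = (9 - 1*(-23/11)) - 207/8 = (9 + 23/11) - 207/8 = 122/11 - 207/8 = -1301/88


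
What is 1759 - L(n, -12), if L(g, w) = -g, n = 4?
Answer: 1763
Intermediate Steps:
1759 - L(n, -12) = 1759 - (-1)*4 = 1759 - 1*(-4) = 1759 + 4 = 1763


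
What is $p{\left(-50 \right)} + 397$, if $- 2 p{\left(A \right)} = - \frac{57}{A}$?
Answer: $\frac{39643}{100} \approx 396.43$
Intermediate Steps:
$p{\left(A \right)} = \frac{57}{2 A}$ ($p{\left(A \right)} = - \frac{\left(-57\right) \frac{1}{A}}{2} = \frac{57}{2 A}$)
$p{\left(-50 \right)} + 397 = \frac{57}{2 \left(-50\right)} + 397 = \frac{57}{2} \left(- \frac{1}{50}\right) + 397 = - \frac{57}{100} + 397 = \frac{39643}{100}$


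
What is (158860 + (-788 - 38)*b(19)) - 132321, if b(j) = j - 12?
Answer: 20757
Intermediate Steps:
b(j) = -12 + j
(158860 + (-788 - 38)*b(19)) - 132321 = (158860 + (-788 - 38)*(-12 + 19)) - 132321 = (158860 - 826*7) - 132321 = (158860 - 5782) - 132321 = 153078 - 132321 = 20757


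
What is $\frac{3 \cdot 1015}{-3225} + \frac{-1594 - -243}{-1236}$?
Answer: $\frac{39557}{265740} \approx 0.14886$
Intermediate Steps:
$\frac{3 \cdot 1015}{-3225} + \frac{-1594 - -243}{-1236} = 3045 \left(- \frac{1}{3225}\right) + \left(-1594 + 243\right) \left(- \frac{1}{1236}\right) = - \frac{203}{215} - - \frac{1351}{1236} = - \frac{203}{215} + \frac{1351}{1236} = \frac{39557}{265740}$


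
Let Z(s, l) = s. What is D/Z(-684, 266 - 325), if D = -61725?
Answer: 20575/228 ≈ 90.241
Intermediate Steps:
D/Z(-684, 266 - 325) = -61725/(-684) = -61725*(-1/684) = 20575/228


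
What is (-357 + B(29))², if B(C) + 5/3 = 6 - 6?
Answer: 1157776/9 ≈ 1.2864e+5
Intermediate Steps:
B(C) = -5/3 (B(C) = -5/3 + (6 - 6) = -5/3 + 0 = -5/3)
(-357 + B(29))² = (-357 - 5/3)² = (-1076/3)² = 1157776/9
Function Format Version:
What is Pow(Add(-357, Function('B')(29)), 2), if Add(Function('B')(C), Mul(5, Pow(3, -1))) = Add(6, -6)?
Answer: Rational(1157776, 9) ≈ 1.2864e+5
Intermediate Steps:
Function('B')(C) = Rational(-5, 3) (Function('B')(C) = Add(Rational(-5, 3), Add(6, -6)) = Add(Rational(-5, 3), 0) = Rational(-5, 3))
Pow(Add(-357, Function('B')(29)), 2) = Pow(Add(-357, Rational(-5, 3)), 2) = Pow(Rational(-1076, 3), 2) = Rational(1157776, 9)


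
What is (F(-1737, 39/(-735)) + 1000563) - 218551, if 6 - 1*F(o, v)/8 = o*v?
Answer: 191424052/245 ≈ 7.8132e+5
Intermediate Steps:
F(o, v) = 48 - 8*o*v
(F(-1737, 39/(-735)) + 1000563) - 218551 = ((48 - 8*(-1737)*39/(-735)) + 1000563) - 218551 = ((48 - 8*(-1737)*39*(-1/735)) + 1000563) - 218551 = ((48 - 8*(-1737)*(-13/245)) + 1000563) - 218551 = ((48 - 180648/245) + 1000563) - 218551 = (-168888/245 + 1000563) - 218551 = 244969047/245 - 218551 = 191424052/245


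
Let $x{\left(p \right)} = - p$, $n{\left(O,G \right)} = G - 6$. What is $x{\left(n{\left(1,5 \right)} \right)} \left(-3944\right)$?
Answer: $-3944$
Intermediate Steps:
$n{\left(O,G \right)} = -6 + G$ ($n{\left(O,G \right)} = G - 6 = -6 + G$)
$x{\left(n{\left(1,5 \right)} \right)} \left(-3944\right) = - (-6 + 5) \left(-3944\right) = \left(-1\right) \left(-1\right) \left(-3944\right) = 1 \left(-3944\right) = -3944$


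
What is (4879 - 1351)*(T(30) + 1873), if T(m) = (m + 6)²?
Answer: 11180232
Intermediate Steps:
T(m) = (6 + m)²
(4879 - 1351)*(T(30) + 1873) = (4879 - 1351)*((6 + 30)² + 1873) = 3528*(36² + 1873) = 3528*(1296 + 1873) = 3528*3169 = 11180232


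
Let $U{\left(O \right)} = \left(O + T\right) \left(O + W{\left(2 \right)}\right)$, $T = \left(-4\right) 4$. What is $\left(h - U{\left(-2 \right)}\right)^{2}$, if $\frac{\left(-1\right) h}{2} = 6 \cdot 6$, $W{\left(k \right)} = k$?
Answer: $5184$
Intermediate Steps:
$T = -16$
$U{\left(O \right)} = \left(-16 + O\right) \left(2 + O\right)$ ($U{\left(O \right)} = \left(O - 16\right) \left(O + 2\right) = \left(-16 + O\right) \left(2 + O\right)$)
$h = -72$ ($h = - 2 \cdot 6 \cdot 6 = \left(-2\right) 36 = -72$)
$\left(h - U{\left(-2 \right)}\right)^{2} = \left(-72 - \left(-32 + \left(-2\right)^{2} - -28\right)\right)^{2} = \left(-72 - \left(-32 + 4 + 28\right)\right)^{2} = \left(-72 - 0\right)^{2} = \left(-72 + 0\right)^{2} = \left(-72\right)^{2} = 5184$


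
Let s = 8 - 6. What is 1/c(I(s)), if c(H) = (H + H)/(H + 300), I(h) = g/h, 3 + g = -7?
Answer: -59/2 ≈ -29.500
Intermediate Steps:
g = -10 (g = -3 - 7 = -10)
s = 2
I(h) = -10/h
c(H) = 2*H/(300 + H) (c(H) = (2*H)/(300 + H) = 2*H/(300 + H))
1/c(I(s)) = 1/(2*(-10/2)/(300 - 10/2)) = 1/(2*(-10*1/2)/(300 - 10*1/2)) = 1/(2*(-5)/(300 - 5)) = 1/(2*(-5)/295) = 1/(2*(-5)*(1/295)) = 1/(-2/59) = -59/2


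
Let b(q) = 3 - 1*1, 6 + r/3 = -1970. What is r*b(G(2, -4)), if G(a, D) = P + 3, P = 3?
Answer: -11856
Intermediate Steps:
G(a, D) = 6 (G(a, D) = 3 + 3 = 6)
r = -5928 (r = -18 + 3*(-1970) = -18 - 5910 = -5928)
b(q) = 2 (b(q) = 3 - 1 = 2)
r*b(G(2, -4)) = -5928*2 = -11856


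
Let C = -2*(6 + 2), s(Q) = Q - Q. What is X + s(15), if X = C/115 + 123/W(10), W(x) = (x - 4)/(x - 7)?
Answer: 14113/230 ≈ 61.361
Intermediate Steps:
s(Q) = 0
C = -16 (C = -2*8 = -16)
W(x) = (-4 + x)/(-7 + x)
X = 14113/230 (X = -16/115 + 123/(((-4 + 10)/(-7 + 10))) = -16*1/115 + 123/((6/3)) = -16/115 + 123/(((⅓)*6)) = -16/115 + 123/2 = 14113/230 ≈ 61.361)
X + s(15) = 14113/230 + 0 = 14113/230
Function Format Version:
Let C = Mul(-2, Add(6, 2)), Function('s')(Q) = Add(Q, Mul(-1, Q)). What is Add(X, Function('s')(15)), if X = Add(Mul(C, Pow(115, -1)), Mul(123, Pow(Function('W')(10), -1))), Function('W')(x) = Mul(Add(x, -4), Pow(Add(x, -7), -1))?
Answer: Rational(14113, 230) ≈ 61.361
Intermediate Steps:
Function('s')(Q) = 0
C = -16 (C = Mul(-2, 8) = -16)
Function('W')(x) = Mul(Pow(Add(-7, x), -1), Add(-4, x)) (Function('W')(x) = Mul(Add(-4, x), Pow(Add(-7, x), -1)) = Mul(Pow(Add(-7, x), -1), Add(-4, x)))
X = Rational(14113, 230) (X = Add(Mul(-16, Pow(115, -1)), Mul(123, Pow(Mul(Pow(Add(-7, 10), -1), Add(-4, 10)), -1))) = Add(Mul(-16, Rational(1, 115)), Mul(123, Pow(Mul(Pow(3, -1), 6), -1))) = Add(Rational(-16, 115), Mul(123, Pow(Mul(Rational(1, 3), 6), -1))) = Add(Rational(-16, 115), Mul(123, Pow(2, -1))) = Add(Rational(-16, 115), Mul(123, Rational(1, 2))) = Add(Rational(-16, 115), Rational(123, 2)) = Rational(14113, 230) ≈ 61.361)
Add(X, Function('s')(15)) = Add(Rational(14113, 230), 0) = Rational(14113, 230)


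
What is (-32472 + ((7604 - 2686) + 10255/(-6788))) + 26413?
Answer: -7755363/6788 ≈ -1142.5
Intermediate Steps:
(-32472 + ((7604 - 2686) + 10255/(-6788))) + 26413 = (-32472 + (4918 + 10255*(-1/6788))) + 26413 = (-32472 + (4918 - 10255/6788)) + 26413 = (-32472 + 33373129/6788) + 26413 = -187046807/6788 + 26413 = -7755363/6788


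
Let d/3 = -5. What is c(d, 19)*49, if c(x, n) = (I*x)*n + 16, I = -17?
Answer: 238189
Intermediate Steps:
d = -15 (d = 3*(-5) = -15)
c(x, n) = 16 - 17*n*x (c(x, n) = (-17*x)*n + 16 = -17*n*x + 16 = 16 - 17*n*x)
c(d, 19)*49 = (16 - 17*19*(-15))*49 = (16 + 4845)*49 = 4861*49 = 238189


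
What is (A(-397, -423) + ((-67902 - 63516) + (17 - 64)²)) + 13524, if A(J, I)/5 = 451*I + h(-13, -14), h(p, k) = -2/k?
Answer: -7486845/7 ≈ -1.0696e+6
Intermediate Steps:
A(J, I) = 5/7 + 2255*I (A(J, I) = 5*(451*I - 2/(-14)) = 5*(451*I - 2*(-1/14)) = 5*(451*I + ⅐) = 5*(⅐ + 451*I) = 5/7 + 2255*I)
(A(-397, -423) + ((-67902 - 63516) + (17 - 64)²)) + 13524 = ((5/7 + 2255*(-423)) + ((-67902 - 63516) + (17 - 64)²)) + 13524 = ((5/7 - 953865) + (-131418 + (-47)²)) + 13524 = (-6677050/7 + (-131418 + 2209)) + 13524 = (-6677050/7 - 129209) + 13524 = -7581513/7 + 13524 = -7486845/7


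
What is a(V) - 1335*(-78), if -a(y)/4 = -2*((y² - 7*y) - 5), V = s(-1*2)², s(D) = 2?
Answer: 103994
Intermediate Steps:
V = 4 (V = 2² = 4)
a(y) = -40 - 56*y + 8*y² (a(y) = -(-8)*((y² - 7*y) - 5) = -(-8)*(-5 + y² - 7*y) = -4*(10 - 2*y² + 14*y) = -40 - 56*y + 8*y²)
a(V) - 1335*(-78) = (-40 - 56*4 + 8*4²) - 1335*(-78) = (-40 - 224 + 8*16) + 104130 = (-40 - 224 + 128) + 104130 = -136 + 104130 = 103994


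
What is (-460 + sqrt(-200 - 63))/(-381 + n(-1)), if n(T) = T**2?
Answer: 23/19 - I*sqrt(263)/380 ≈ 1.2105 - 0.042677*I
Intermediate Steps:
(-460 + sqrt(-200 - 63))/(-381 + n(-1)) = (-460 + sqrt(-200 - 63))/(-381 + (-1)**2) = (-460 + sqrt(-263))/(-381 + 1) = (-460 + I*sqrt(263))/(-380) = (-460 + I*sqrt(263))*(-1/380) = 23/19 - I*sqrt(263)/380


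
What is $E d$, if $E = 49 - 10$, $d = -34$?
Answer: $-1326$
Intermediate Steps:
$E = 39$ ($E = 49 - 10 = 39$)
$E d = 39 \left(-34\right) = -1326$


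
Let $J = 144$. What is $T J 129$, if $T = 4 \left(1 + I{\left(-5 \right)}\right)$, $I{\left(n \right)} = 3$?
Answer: $297216$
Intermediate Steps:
$T = 16$ ($T = 4 \left(1 + 3\right) = 4 \cdot 4 = 16$)
$T J 129 = 16 \cdot 144 \cdot 129 = 2304 \cdot 129 = 297216$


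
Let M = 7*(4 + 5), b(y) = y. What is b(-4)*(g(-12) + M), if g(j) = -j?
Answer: -300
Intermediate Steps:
M = 63 (M = 7*9 = 63)
b(-4)*(g(-12) + M) = -4*(-1*(-12) + 63) = -4*(12 + 63) = -4*75 = -300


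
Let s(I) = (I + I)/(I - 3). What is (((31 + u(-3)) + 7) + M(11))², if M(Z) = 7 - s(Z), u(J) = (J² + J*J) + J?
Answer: 52441/16 ≈ 3277.6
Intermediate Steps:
u(J) = J + 2*J² (u(J) = (J² + J²) + J = 2*J² + J = J + 2*J²)
s(I) = 2*I/(-3 + I) (s(I) = (2*I)/(-3 + I) = 2*I/(-3 + I))
M(Z) = 7 - 2*Z/(-3 + Z)
(((31 + u(-3)) + 7) + M(11))² = (((31 - 3*(1 + 2*(-3))) + 7) + (-21 + 5*11)/(-3 + 11))² = (((31 - 3*(1 - 6)) + 7) + (-21 + 55)/8)² = (((31 - 3*(-5)) + 7) + (⅛)*34)² = (((31 + 15) + 7) + 17/4)² = ((46 + 7) + 17/4)² = (53 + 17/4)² = (229/4)² = 52441/16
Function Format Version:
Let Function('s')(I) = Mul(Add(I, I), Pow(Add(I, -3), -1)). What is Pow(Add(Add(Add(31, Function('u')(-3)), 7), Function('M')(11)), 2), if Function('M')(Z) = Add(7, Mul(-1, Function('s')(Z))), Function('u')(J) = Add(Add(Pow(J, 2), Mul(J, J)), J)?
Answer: Rational(52441, 16) ≈ 3277.6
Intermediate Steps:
Function('u')(J) = Add(J, Mul(2, Pow(J, 2))) (Function('u')(J) = Add(Add(Pow(J, 2), Pow(J, 2)), J) = Add(Mul(2, Pow(J, 2)), J) = Add(J, Mul(2, Pow(J, 2))))
Function('s')(I) = Mul(2, I, Pow(Add(-3, I), -1)) (Function('s')(I) = Mul(Mul(2, I), Pow(Add(-3, I), -1)) = Mul(2, I, Pow(Add(-3, I), -1)))
Function('M')(Z) = Add(7, Mul(-2, Z, Pow(Add(-3, Z), -1))) (Function('M')(Z) = Add(7, Mul(-1, Mul(2, Z, Pow(Add(-3, Z), -1)))) = Add(7, Mul(-2, Z, Pow(Add(-3, Z), -1))))
Pow(Add(Add(Add(31, Function('u')(-3)), 7), Function('M')(11)), 2) = Pow(Add(Add(Add(31, Mul(-3, Add(1, Mul(2, -3)))), 7), Mul(Pow(Add(-3, 11), -1), Add(-21, Mul(5, 11)))), 2) = Pow(Add(Add(Add(31, Mul(-3, Add(1, -6))), 7), Mul(Pow(8, -1), Add(-21, 55))), 2) = Pow(Add(Add(Add(31, Mul(-3, -5)), 7), Mul(Rational(1, 8), 34)), 2) = Pow(Add(Add(Add(31, 15), 7), Rational(17, 4)), 2) = Pow(Add(Add(46, 7), Rational(17, 4)), 2) = Pow(Add(53, Rational(17, 4)), 2) = Pow(Rational(229, 4), 2) = Rational(52441, 16)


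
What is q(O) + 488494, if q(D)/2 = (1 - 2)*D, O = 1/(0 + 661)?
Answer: 322894532/661 ≈ 4.8849e+5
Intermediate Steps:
O = 1/661 ≈ 0.0015129
q(D) = -2*D (q(D) = 2*((1 - 2)*D) = 2*(-D) = -2*D)
q(O) + 488494 = -2*1/661 + 488494 = -2/661 + 488494 = 322894532/661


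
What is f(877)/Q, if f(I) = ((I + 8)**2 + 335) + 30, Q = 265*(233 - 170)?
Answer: 156718/3339 ≈ 46.936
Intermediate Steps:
Q = 16695 (Q = 265*63 = 16695)
f(I) = 365 + (8 + I)**2 (f(I) = ((8 + I)**2 + 335) + 30 = (335 + (8 + I)**2) + 30 = 365 + (8 + I)**2)
f(877)/Q = (365 + (8 + 877)**2)/16695 = (365 + 885**2)*(1/16695) = (365 + 783225)*(1/16695) = 783590*(1/16695) = 156718/3339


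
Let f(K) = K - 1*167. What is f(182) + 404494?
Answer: 404509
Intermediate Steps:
f(K) = -167 + K (f(K) = K - 167 = -167 + K)
f(182) + 404494 = (-167 + 182) + 404494 = 15 + 404494 = 404509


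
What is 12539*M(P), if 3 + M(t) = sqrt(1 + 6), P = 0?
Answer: -37617 + 12539*sqrt(7) ≈ -4441.9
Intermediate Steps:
M(t) = -3 + sqrt(7) (M(t) = -3 + sqrt(1 + 6) = -3 + sqrt(7))
12539*M(P) = 12539*(-3 + sqrt(7)) = -37617 + 12539*sqrt(7)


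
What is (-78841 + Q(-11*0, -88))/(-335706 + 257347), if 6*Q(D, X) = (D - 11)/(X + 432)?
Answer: 162727835/161732976 ≈ 1.0062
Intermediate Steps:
Q(D, X) = (-11 + D)/(6*(432 + X)) (Q(D, X) = ((D - 11)/(X + 432))/6 = ((-11 + D)/(432 + X))/6 = (-11 + D)/(6*(432 + X)))
(-78841 + Q(-11*0, -88))/(-335706 + 257347) = (-78841 + (-11 - 11*0)/(6*(432 - 88)))/(-335706 + 257347) = (-78841 + (1/6)*(-11 + 0)/344)/(-78359) = (-78841 + (1/6)*(1/344)*(-11))*(-1/78359) = (-78841 - 11/2064)*(-1/78359) = -162727835/2064*(-1/78359) = 162727835/161732976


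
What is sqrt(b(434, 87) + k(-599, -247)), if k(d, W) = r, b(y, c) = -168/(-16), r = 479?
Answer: sqrt(1958)/2 ≈ 22.125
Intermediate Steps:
b(y, c) = 21/2 (b(y, c) = -168*(-1/16) = 21/2)
k(d, W) = 479
sqrt(b(434, 87) + k(-599, -247)) = sqrt(21/2 + 479) = sqrt(979/2) = sqrt(1958)/2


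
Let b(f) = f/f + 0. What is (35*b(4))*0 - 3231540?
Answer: -3231540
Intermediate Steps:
b(f) = 1 (b(f) = 1 + 0 = 1)
(35*b(4))*0 - 3231540 = (35*1)*0 - 3231540 = 35*0 - 3231540 = 0 - 3231540 = -3231540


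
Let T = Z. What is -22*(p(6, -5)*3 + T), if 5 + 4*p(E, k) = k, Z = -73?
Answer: 1771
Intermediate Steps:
p(E, k) = -5/4 + k/4
T = -73
-22*(p(6, -5)*3 + T) = -22*((-5/4 + (1/4)*(-5))*3 - 73) = -22*((-5/4 - 5/4)*3 - 73) = -22*(-5/2*3 - 73) = -22*(-15/2 - 73) = -22*(-161/2) = 1771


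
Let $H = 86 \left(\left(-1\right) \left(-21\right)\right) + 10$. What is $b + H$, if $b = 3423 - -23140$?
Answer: $28379$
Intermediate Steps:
$b = 26563$ ($b = 3423 + 23140 = 26563$)
$H = 1816$ ($H = 86 \cdot 21 + 10 = 1806 + 10 = 1816$)
$b + H = 26563 + 1816 = 28379$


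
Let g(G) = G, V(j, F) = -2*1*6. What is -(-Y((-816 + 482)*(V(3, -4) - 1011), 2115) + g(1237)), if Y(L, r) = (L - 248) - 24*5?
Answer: 340077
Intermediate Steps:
V(j, F) = -12 (V(j, F) = -2*6 = -12)
Y(L, r) = -368 + L (Y(L, r) = (-248 + L) - 120 = -368 + L)
-(-Y((-816 + 482)*(V(3, -4) - 1011), 2115) + g(1237)) = -(-(-368 + (-816 + 482)*(-12 - 1011)) + 1237) = -(-(-368 - 334*(-1023)) + 1237) = -(-(-368 + 341682) + 1237) = -(-1*341314 + 1237) = -(-341314 + 1237) = -1*(-340077) = 340077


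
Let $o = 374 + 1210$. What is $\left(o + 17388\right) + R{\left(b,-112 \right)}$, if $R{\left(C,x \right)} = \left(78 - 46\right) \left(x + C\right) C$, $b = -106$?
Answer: $758428$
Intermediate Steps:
$o = 1584$
$R{\left(C,x \right)} = C \left(32 C + 32 x\right)$ ($R{\left(C,x \right)} = 32 \left(C + x\right) C = \left(32 C + 32 x\right) C = C \left(32 C + 32 x\right)$)
$\left(o + 17388\right) + R{\left(b,-112 \right)} = \left(1584 + 17388\right) + 32 \left(-106\right) \left(-106 - 112\right) = 18972 + 32 \left(-106\right) \left(-218\right) = 18972 + 739456 = 758428$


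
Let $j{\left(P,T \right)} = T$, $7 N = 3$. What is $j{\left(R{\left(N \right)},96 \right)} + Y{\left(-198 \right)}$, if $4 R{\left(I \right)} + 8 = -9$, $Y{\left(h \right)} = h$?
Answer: $-102$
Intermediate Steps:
$N = \frac{3}{7}$ ($N = \frac{1}{7} \cdot 3 = \frac{3}{7} \approx 0.42857$)
$R{\left(I \right)} = - \frac{17}{4}$ ($R{\left(I \right)} = -2 + \frac{1}{4} \left(-9\right) = -2 - \frac{9}{4} = - \frac{17}{4}$)
$j{\left(R{\left(N \right)},96 \right)} + Y{\left(-198 \right)} = 96 - 198 = -102$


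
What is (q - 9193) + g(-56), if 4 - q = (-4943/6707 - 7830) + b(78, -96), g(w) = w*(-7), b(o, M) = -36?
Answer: -6239274/6707 ≈ -930.26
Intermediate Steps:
g(w) = -7*w
q = 52789033/6707 (q = 4 - ((-4943/6707 - 7830) - 36) = 4 - (-52520753/6707 - 36) = 4 - 1*(-52762205/6707) = 4 + 52762205/6707 = 52789033/6707 ≈ 7870.7)
(q - 9193) + g(-56) = (52789033/6707 - 9193) - 7*(-56) = -8868418/6707 + 392 = -6239274/6707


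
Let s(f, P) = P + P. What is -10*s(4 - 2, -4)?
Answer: 80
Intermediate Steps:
s(f, P) = 2*P
-10*s(4 - 2, -4) = -20*(-4) = -10*(-8) = 80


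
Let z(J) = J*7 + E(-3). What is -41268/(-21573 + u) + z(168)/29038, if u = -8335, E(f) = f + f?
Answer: 154166568/108558563 ≈ 1.4201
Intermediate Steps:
E(f) = 2*f
z(J) = -6 + 7*J (z(J) = J*7 + 2*(-3) = 7*J - 6 = -6 + 7*J)
-41268/(-21573 + u) + z(168)/29038 = -41268/(-21573 - 8335) + (-6 + 7*168)/29038 = -41268/(-29908) + (-6 + 1176)*(1/29038) = -41268*(-1/29908) + 1170*(1/29038) = 10317/7477 + 585/14519 = 154166568/108558563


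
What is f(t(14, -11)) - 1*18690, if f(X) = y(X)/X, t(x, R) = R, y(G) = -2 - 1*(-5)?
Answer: -205593/11 ≈ -18690.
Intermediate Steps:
y(G) = 3 (y(G) = -2 + 5 = 3)
f(X) = 3/X
f(t(14, -11)) - 1*18690 = 3/(-11) - 1*18690 = 3*(-1/11) - 18690 = -3/11 - 18690 = -205593/11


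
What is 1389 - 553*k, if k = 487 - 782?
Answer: 164524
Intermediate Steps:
k = -295
1389 - 553*k = 1389 - 553*(-295) = 1389 + 163135 = 164524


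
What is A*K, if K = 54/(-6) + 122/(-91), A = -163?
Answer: 153383/91 ≈ 1685.5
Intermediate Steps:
K = -941/91 (K = 54*(-⅙) + 122*(-1/91) = -9 - 122/91 = -941/91 ≈ -10.341)
A*K = -163*(-941/91) = 153383/91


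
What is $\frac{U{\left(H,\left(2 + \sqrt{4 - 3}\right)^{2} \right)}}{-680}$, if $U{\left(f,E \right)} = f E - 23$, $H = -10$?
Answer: $\frac{113}{680} \approx 0.16618$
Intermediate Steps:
$U{\left(f,E \right)} = -23 + E f$ ($U{\left(f,E \right)} = E f - 23 = -23 + E f$)
$\frac{U{\left(H,\left(2 + \sqrt{4 - 3}\right)^{2} \right)}}{-680} = \frac{-23 + \left(2 + \sqrt{4 - 3}\right)^{2} \left(-10\right)}{-680} = \left(-23 + \left(2 + \sqrt{1}\right)^{2} \left(-10\right)\right) \left(- \frac{1}{680}\right) = \left(-23 + \left(2 + 1\right)^{2} \left(-10\right)\right) \left(- \frac{1}{680}\right) = \left(-23 + 3^{2} \left(-10\right)\right) \left(- \frac{1}{680}\right) = \left(-23 + 9 \left(-10\right)\right) \left(- \frac{1}{680}\right) = \left(-23 - 90\right) \left(- \frac{1}{680}\right) = \left(-113\right) \left(- \frac{1}{680}\right) = \frac{113}{680}$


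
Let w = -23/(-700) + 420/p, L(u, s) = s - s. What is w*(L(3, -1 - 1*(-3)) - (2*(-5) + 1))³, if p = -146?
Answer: -105939009/51100 ≈ -2073.2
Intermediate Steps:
L(u, s) = 0
w = -145321/51100 (w = -23/(-700) + 420/(-146) = -23*(-1/700) + 420*(-1/146) = 23/700 - 210/73 = -145321/51100 ≈ -2.8439)
w*(L(3, -1 - 1*(-3)) - (2*(-5) + 1))³ = -145321*(0 - (2*(-5) + 1))³/51100 = -145321*(0 - (-10 + 1))³/51100 = -145321*(0 - 1*(-9))³/51100 = -145321*(0 + 9)³/51100 = -145321/51100*9³ = -145321/51100*729 = -105939009/51100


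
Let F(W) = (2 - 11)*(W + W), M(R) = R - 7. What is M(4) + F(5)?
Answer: -93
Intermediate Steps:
M(R) = -7 + R
F(W) = -18*W
M(4) + F(5) = (-7 + 4) - 18*5 = -3 - 90 = -93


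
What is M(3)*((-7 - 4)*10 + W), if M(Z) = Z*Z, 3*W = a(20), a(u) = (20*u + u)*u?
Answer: 24210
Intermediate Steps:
a(u) = 21*u² (a(u) = (21*u)*u = 21*u²)
W = 2800 (W = (21*20²)/3 = (21*400)/3 = (⅓)*8400 = 2800)
M(Z) = Z²
M(3)*((-7 - 4)*10 + W) = 3²*((-7 - 4)*10 + 2800) = 9*(-11*10 + 2800) = 9*(-110 + 2800) = 9*2690 = 24210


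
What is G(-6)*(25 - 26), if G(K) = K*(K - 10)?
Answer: -96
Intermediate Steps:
G(K) = K*(-10 + K)
G(-6)*(25 - 26) = (-6*(-10 - 6))*(25 - 26) = -6*(-16)*(-1) = 96*(-1) = -96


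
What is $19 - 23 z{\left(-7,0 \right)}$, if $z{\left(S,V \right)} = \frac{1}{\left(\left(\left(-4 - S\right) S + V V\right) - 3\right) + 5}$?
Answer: $\frac{384}{19} \approx 20.211$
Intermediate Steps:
$z{\left(S,V \right)} = \frac{1}{2 + V^{2} + S \left(-4 - S\right)}$ ($z{\left(S,V \right)} = \frac{1}{\left(\left(S \left(-4 - S\right) + V^{2}\right) - 3\right) + 5} = \frac{1}{\left(\left(V^{2} + S \left(-4 - S\right)\right) - 3\right) + 5} = \frac{1}{\left(-3 + V^{2} + S \left(-4 - S\right)\right) + 5} = \frac{1}{2 + V^{2} + S \left(-4 - S\right)}$)
$19 - 23 z{\left(-7,0 \right)} = 19 - 23 \left(- \frac{1}{-2 + \left(-7\right)^{2} - 0^{2} + 4 \left(-7\right)}\right) = 19 - 23 \left(- \frac{1}{-2 + 49 - 0 - 28}\right) = 19 - 23 \left(- \frac{1}{-2 + 49 + 0 - 28}\right) = 19 - 23 \left(- \frac{1}{19}\right) = 19 - 23 \left(\left(-1\right) \frac{1}{19}\right) = 19 - - \frac{23}{19} = 19 + \frac{23}{19} = \frac{384}{19}$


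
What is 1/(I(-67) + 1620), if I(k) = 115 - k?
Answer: 1/1802 ≈ 0.00055494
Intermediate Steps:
1/(I(-67) + 1620) = 1/((115 - 1*(-67)) + 1620) = 1/((115 + 67) + 1620) = 1/(182 + 1620) = 1/1802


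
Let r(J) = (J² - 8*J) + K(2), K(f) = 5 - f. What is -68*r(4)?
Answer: 884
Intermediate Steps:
r(J) = 3 + J² - 8*J (r(J) = (J² - 8*J) + (5 - 1*2) = (J² - 8*J) + (5 - 2) = (J² - 8*J) + 3 = 3 + J² - 8*J)
-68*r(4) = -68*(3 + 4² - 8*4) = -68*(3 + 16 - 32) = -68*(-13) = 884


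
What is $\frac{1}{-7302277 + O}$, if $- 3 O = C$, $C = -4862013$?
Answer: $- \frac{1}{5681606} \approx -1.7601 \cdot 10^{-7}$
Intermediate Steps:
$O = 1620671$ ($O = \left(- \frac{1}{3}\right) \left(-4862013\right) = 1620671$)
$\frac{1}{-7302277 + O} = \frac{1}{-7302277 + 1620671} = \frac{1}{-5681606} = - \frac{1}{5681606}$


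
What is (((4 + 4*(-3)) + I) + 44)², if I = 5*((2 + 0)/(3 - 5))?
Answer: 961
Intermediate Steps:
I = -5 (I = 5*(2/(-2)) = 5*(2*(-½)) = 5*(-1) = -5)
(((4 + 4*(-3)) + I) + 44)² = (((4 + 4*(-3)) - 5) + 44)² = (((4 - 12) - 5) + 44)² = ((-8 - 5) + 44)² = (-13 + 44)² = 31² = 961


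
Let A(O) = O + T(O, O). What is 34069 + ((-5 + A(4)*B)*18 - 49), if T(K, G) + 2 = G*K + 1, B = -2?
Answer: 33246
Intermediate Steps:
T(K, G) = -1 + G*K (T(K, G) = -2 + (G*K + 1) = -2 + (1 + G*K) = -1 + G*K)
A(O) = -1 + O + O² (A(O) = O + (-1 + O*O) = O + (-1 + O²) = -1 + O + O²)
34069 + ((-5 + A(4)*B)*18 - 49) = 34069 + ((-5 + (-1 + 4 + 4²)*(-2))*18 - 49) = 34069 + ((-5 + (-1 + 4 + 16)*(-2))*18 - 49) = 34069 + ((-5 + 19*(-2))*18 - 49) = 34069 + ((-5 - 38)*18 - 49) = 34069 + (-43*18 - 49) = 34069 + (-774 - 49) = 34069 - 823 = 33246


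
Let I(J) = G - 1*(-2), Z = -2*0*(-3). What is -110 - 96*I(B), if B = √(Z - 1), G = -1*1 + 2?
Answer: -398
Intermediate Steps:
Z = 0 (Z = 0*(-3) = 0)
G = 1 (G = -1 + 2 = 1)
B = I (B = √(0 - 1) = √(-1) = I ≈ 1.0*I)
I(J) = 3 (I(J) = 1 - 1*(-2) = 1 + 2 = 3)
-110 - 96*I(B) = -110 - 96*3 = -110 - 288 = -398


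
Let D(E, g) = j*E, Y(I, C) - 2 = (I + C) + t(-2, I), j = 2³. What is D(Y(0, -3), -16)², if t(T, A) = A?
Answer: 64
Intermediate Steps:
j = 8
Y(I, C) = 2 + C + 2*I (Y(I, C) = 2 + ((I + C) + I) = 2 + ((C + I) + I) = 2 + (C + 2*I) = 2 + C + 2*I)
D(E, g) = 8*E
D(Y(0, -3), -16)² = (8*(2 - 3 + 2*0))² = (8*(2 - 3 + 0))² = (8*(-1))² = (-8)² = 64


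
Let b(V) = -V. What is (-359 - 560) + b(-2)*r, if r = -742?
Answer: -2403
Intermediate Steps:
(-359 - 560) + b(-2)*r = (-359 - 560) - 1*(-2)*(-742) = -919 + 2*(-742) = -919 - 1484 = -2403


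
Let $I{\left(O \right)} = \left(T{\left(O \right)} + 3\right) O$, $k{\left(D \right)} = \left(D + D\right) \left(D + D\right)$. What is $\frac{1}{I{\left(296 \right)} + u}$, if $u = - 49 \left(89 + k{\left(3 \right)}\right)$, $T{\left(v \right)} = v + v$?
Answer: $\frac{1}{169995} \approx 5.8825 \cdot 10^{-6}$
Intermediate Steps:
$T{\left(v \right)} = 2 v$
$k{\left(D \right)} = 4 D^{2}$ ($k{\left(D \right)} = 2 D 2 D = 4 D^{2}$)
$I{\left(O \right)} = O \left(3 + 2 O\right)$ ($I{\left(O \right)} = \left(2 O + 3\right) O = \left(3 + 2 O\right) O = O \left(3 + 2 O\right)$)
$u = -6125$ ($u = - 49 \left(89 + 4 \cdot 3^{2}\right) = - 49 \left(89 + 4 \cdot 9\right) = - 49 \left(89 + 36\right) = \left(-49\right) 125 = -6125$)
$\frac{1}{I{\left(296 \right)} + u} = \frac{1}{296 \left(3 + 2 \cdot 296\right) - 6125} = \frac{1}{296 \left(3 + 592\right) - 6125} = \frac{1}{296 \cdot 595 - 6125} = \frac{1}{176120 - 6125} = \frac{1}{169995}$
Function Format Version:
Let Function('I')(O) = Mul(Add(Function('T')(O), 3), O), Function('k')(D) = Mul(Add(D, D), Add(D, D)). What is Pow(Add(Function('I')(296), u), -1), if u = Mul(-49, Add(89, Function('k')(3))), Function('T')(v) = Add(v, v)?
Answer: Rational(1, 169995) ≈ 5.8825e-6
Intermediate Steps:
Function('T')(v) = Mul(2, v)
Function('k')(D) = Mul(4, Pow(D, 2)) (Function('k')(D) = Mul(Mul(2, D), Mul(2, D)) = Mul(4, Pow(D, 2)))
Function('I')(O) = Mul(O, Add(3, Mul(2, O))) (Function('I')(O) = Mul(Add(Mul(2, O), 3), O) = Mul(Add(3, Mul(2, O)), O) = Mul(O, Add(3, Mul(2, O))))
u = -6125 (u = Mul(-49, Add(89, Mul(4, Pow(3, 2)))) = Mul(-49, Add(89, Mul(4, 9))) = Mul(-49, Add(89, 36)) = Mul(-49, 125) = -6125)
Pow(Add(Function('I')(296), u), -1) = Pow(Add(Mul(296, Add(3, Mul(2, 296))), -6125), -1) = Pow(Add(Mul(296, Add(3, 592)), -6125), -1) = Pow(Add(Mul(296, 595), -6125), -1) = Pow(Add(176120, -6125), -1) = Pow(169995, -1) = Rational(1, 169995)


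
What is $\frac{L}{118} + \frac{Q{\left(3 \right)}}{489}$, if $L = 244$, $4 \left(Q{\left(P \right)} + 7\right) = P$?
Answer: $\frac{237157}{115404} \approx 2.055$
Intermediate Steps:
$Q{\left(P \right)} = -7 + \frac{P}{4}$
$\frac{L}{118} + \frac{Q{\left(3 \right)}}{489} = \frac{244}{118} + \frac{-7 + \frac{1}{4} \cdot 3}{489} = 244 \cdot \frac{1}{118} + \left(-7 + \frac{3}{4}\right) \frac{1}{489} = \frac{122}{59} - \frac{25}{1956} = \frac{237157}{115404}$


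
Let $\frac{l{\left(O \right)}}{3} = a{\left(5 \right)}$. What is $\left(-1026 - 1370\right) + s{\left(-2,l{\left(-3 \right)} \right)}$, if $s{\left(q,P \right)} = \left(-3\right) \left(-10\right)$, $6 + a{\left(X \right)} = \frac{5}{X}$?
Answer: $-2366$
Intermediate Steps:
$a{\left(X \right)} = -6 + \frac{5}{X}$
$l{\left(O \right)} = -15$ ($l{\left(O \right)} = 3 \left(-6 + \frac{5}{5}\right) = 3 \left(-6 + 5 \cdot \frac{1}{5}\right) = 3 \left(-6 + 1\right) = 3 \left(-5\right) = -15$)
$s{\left(q,P \right)} = 30$
$\left(-1026 - 1370\right) + s{\left(-2,l{\left(-3 \right)} \right)} = \left(-1026 - 1370\right) + 30 = -2396 + 30 = -2366$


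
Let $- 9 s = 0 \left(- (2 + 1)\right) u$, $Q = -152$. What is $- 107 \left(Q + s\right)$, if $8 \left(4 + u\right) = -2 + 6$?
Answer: $16264$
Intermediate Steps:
$u = - \frac{7}{2}$ ($u = -4 + \frac{-2 + 6}{8} = -4 + \frac{1}{8} \cdot 4 = -4 + \frac{1}{2} = - \frac{7}{2} \approx -3.5$)
$s = 0$ ($s = - \frac{0 \left(- (2 + 1)\right) \left(- \frac{7}{2}\right)}{9} = - \frac{0 \left(\left(-1\right) 3\right) \left(- \frac{7}{2}\right)}{9} = - \frac{0 \left(-3\right) \left(- \frac{7}{2}\right)}{9} = - \frac{0 \left(- \frac{7}{2}\right)}{9} = \left(- \frac{1}{9}\right) 0 = 0$)
$- 107 \left(Q + s\right) = - 107 \left(-152 + 0\right) = \left(-107\right) \left(-152\right) = 16264$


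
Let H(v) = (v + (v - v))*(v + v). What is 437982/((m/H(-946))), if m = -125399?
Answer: -783914199024/125399 ≈ -6.2514e+6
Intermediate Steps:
H(v) = 2*v² (H(v) = (v + 0)*(2*v) = v*(2*v) = 2*v²)
437982/((m/H(-946))) = 437982/((-125399/(2*(-946)²))) = 437982/((-125399/(2*894916))) = 437982/((-125399/1789832)) = 437982/((-125399*1/1789832)) = 437982/(-125399/1789832) = 437982*(-1789832/125399) = -783914199024/125399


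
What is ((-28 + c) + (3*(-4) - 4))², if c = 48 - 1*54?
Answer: 2500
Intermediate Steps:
c = -6 (c = 48 - 54 = -6)
((-28 + c) + (3*(-4) - 4))² = ((-28 - 6) + (3*(-4) - 4))² = (-34 + (-12 - 4))² = (-34 - 16)² = (-50)² = 2500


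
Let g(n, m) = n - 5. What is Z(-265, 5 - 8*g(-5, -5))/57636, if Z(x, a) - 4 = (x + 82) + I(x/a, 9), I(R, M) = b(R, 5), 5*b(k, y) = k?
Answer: -3817/1224765 ≈ -0.0031165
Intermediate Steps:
g(n, m) = -5 + n
b(k, y) = k/5
I(R, M) = R/5
Z(x, a) = 86 + x + x/(5*a) (Z(x, a) = 4 + ((x + 82) + (x/a)/5) = 4 + ((82 + x) + x/(5*a)) = 4 + (82 + x + x/(5*a)) = 86 + x + x/(5*a))
Z(-265, 5 - 8*g(-5, -5))/57636 = (86 - 265 + (1/5)*(-265)/(5 - 8*(-5 - 5)))/57636 = (86 - 265 + (1/5)*(-265)/(5 - 8*(-10)))*(1/57636) = (86 - 265 + (1/5)*(-265)/(5 + 80))*(1/57636) = (86 - 265 + (1/5)*(-265)/85)*(1/57636) = (86 - 265 + (1/5)*(-265)*(1/85))*(1/57636) = (86 - 265 - 53/85)*(1/57636) = -15268/85*1/57636 = -3817/1224765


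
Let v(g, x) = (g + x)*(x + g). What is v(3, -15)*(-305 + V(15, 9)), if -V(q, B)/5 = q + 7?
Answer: -59760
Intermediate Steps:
v(g, x) = (g + x)**2 (v(g, x) = (g + x)*(g + x) = (g + x)**2)
V(q, B) = -35 - 5*q (V(q, B) = -5*(q + 7) = -5*(7 + q) = -35 - 5*q)
v(3, -15)*(-305 + V(15, 9)) = (3 - 15)**2*(-305 + (-35 - 5*15)) = (-12)**2*(-305 + (-35 - 75)) = 144*(-305 - 110) = 144*(-415) = -59760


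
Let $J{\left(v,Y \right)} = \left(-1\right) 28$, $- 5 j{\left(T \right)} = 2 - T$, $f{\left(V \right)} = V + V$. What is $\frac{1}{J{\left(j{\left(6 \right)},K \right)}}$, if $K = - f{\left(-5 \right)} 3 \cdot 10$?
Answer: $- \frac{1}{28} \approx -0.035714$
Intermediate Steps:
$f{\left(V \right)} = 2 V$
$j{\left(T \right)} = - \frac{2}{5} + \frac{T}{5}$ ($j{\left(T \right)} = - \frac{2 - T}{5} = - \frac{2}{5} + \frac{T}{5}$)
$K = 300$ ($K = - 2 \left(-5\right) 3 \cdot 10 = \left(-1\right) \left(-10\right) 3 \cdot 10 = 10 \cdot 3 \cdot 10 = 30 \cdot 10 = 300$)
$J{\left(v,Y \right)} = -28$
$\frac{1}{J{\left(j{\left(6 \right)},K \right)}} = \frac{1}{-28} = - \frac{1}{28}$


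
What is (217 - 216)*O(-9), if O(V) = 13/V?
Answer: -13/9 ≈ -1.4444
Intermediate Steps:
(217 - 216)*O(-9) = (217 - 216)*(13/(-9)) = 1*(13*(-1/9)) = 1*(-13/9) = -13/9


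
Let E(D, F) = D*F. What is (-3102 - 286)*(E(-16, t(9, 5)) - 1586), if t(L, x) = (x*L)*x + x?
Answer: 17841208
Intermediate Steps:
t(L, x) = x + L*x² (t(L, x) = (L*x)*x + x = L*x² + x = x + L*x²)
(-3102 - 286)*(E(-16, t(9, 5)) - 1586) = (-3102 - 286)*(-80*(1 + 9*5) - 1586) = -3388*(-80*(1 + 45) - 1586) = -3388*(-80*46 - 1586) = -3388*(-16*230 - 1586) = -3388*(-3680 - 1586) = -3388*(-5266) = 17841208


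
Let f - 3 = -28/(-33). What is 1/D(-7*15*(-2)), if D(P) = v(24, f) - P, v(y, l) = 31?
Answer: -1/179 ≈ -0.0055866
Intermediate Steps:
f = 127/33 (f = 3 - 28/(-33) = 3 - 28*(-1/33) = 3 + 28/33 = 127/33 ≈ 3.8485)
D(P) = 31 - P
1/D(-7*15*(-2)) = 1/(31 - (-7*15)*(-2)) = 1/(31 - (-105)*(-2)) = 1/(31 - 1*210) = 1/(31 - 210) = 1/(-179) = -1/179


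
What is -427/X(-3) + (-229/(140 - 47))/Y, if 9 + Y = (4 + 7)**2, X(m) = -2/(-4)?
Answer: -8895493/10416 ≈ -854.02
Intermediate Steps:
X(m) = 1/2 (X(m) = -2*(-1/4) = 1/2)
Y = 112 (Y = -9 + (4 + 7)**2 = -9 + 11**2 = -9 + 121 = 112)
-427/X(-3) + (-229/(140 - 47))/Y = -427/1/2 - 229/(140 - 47)/112 = -427*2 - 229/93*(1/112) = -854 - 229*1/93*(1/112) = -854 - 229/93*1/112 = -854 - 229/10416 = -8895493/10416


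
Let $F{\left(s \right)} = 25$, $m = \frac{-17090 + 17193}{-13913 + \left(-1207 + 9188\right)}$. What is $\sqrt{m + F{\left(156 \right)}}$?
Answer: $\frac{\sqrt{219776151}}{2966} \approx 4.9983$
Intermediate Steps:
$m = - \frac{103}{5932}$ ($m = \frac{103}{-13913 + 7981} = \frac{103}{-5932} = 103 \left(- \frac{1}{5932}\right) = - \frac{103}{5932} \approx -0.017363$)
$\sqrt{m + F{\left(156 \right)}} = \sqrt{- \frac{103}{5932} + 25} = \sqrt{\frac{148197}{5932}} = \frac{\sqrt{219776151}}{2966}$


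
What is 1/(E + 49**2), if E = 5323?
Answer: 1/7724 ≈ 0.00012947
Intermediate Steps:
1/(E + 49**2) = 1/(5323 + 49**2) = 1/(5323 + 2401) = 1/7724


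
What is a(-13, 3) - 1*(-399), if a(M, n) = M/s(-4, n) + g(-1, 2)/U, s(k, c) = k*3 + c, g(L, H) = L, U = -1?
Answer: 3613/9 ≈ 401.44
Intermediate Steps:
s(k, c) = c + 3*k (s(k, c) = 3*k + c = c + 3*k)
a(M, n) = 1 + M/(-12 + n) (a(M, n) = M/(n + 3*(-4)) - 1/(-1) = M/(n - 12) - 1*(-1) = M/(-12 + n) + 1 = 1 + M/(-12 + n))
a(-13, 3) - 1*(-399) = (-12 - 13 + 3)/(-12 + 3) - 1*(-399) = -22/(-9) + 399 = -1/9*(-22) + 399 = 22/9 + 399 = 3613/9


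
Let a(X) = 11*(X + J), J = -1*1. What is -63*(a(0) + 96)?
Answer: -5355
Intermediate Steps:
J = -1
a(X) = -11 + 11*X (a(X) = 11*(X - 1) = 11*(-1 + X) = -11 + 11*X)
-63*(a(0) + 96) = -63*((-11 + 11*0) + 96) = -63*((-11 + 0) + 96) = -63*(-11 + 96) = -63*85 = -5355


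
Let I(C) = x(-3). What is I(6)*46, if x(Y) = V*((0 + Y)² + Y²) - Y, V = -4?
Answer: -3174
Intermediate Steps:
x(Y) = -Y - 8*Y² (x(Y) = -4*((0 + Y)² + Y²) - Y = -4*(Y² + Y²) - Y = -8*Y² - Y = -Y - 8*Y²)
I(C) = -69 (I(C) = -1*(-3)*(1 + 8*(-3)) = -1*(-3)*(1 - 24) = -1*(-3)*(-23) = -69)
I(6)*46 = -69*46 = -3174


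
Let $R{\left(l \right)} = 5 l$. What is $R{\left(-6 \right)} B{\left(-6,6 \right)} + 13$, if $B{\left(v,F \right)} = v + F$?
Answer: $13$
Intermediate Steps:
$B{\left(v,F \right)} = F + v$
$R{\left(-6 \right)} B{\left(-6,6 \right)} + 13 = 5 \left(-6\right) \left(6 - 6\right) + 13 = \left(-30\right) 0 + 13 = 0 + 13 = 13$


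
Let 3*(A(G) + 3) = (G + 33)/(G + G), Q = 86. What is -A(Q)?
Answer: 1429/516 ≈ 2.7694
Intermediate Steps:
A(G) = -3 + (33 + G)/(6*G) (A(G) = -3 + ((G + 33)/(G + G))/3 = -3 + ((33 + G)/((2*G)))/3 = -3 + ((33 + G)*(1/(2*G)))/3 = -3 + ((33 + G)/(2*G))/3 = -3 + (33 + G)/(6*G))
-A(Q) = -(33 - 17*86)/(6*86) = -(33 - 1462)/(6*86) = -(-1429)/(6*86) = -1*(-1429/516) = 1429/516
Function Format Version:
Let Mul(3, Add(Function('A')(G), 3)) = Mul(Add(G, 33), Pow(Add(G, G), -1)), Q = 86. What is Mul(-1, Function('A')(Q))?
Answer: Rational(1429, 516) ≈ 2.7694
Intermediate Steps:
Function('A')(G) = Add(-3, Mul(Rational(1, 6), Pow(G, -1), Add(33, G))) (Function('A')(G) = Add(-3, Mul(Rational(1, 3), Mul(Add(G, 33), Pow(Add(G, G), -1)))) = Add(-3, Mul(Rational(1, 3), Mul(Add(33, G), Pow(Mul(2, G), -1)))) = Add(-3, Mul(Rational(1, 3), Mul(Add(33, G), Mul(Rational(1, 2), Pow(G, -1))))) = Add(-3, Mul(Rational(1, 3), Mul(Rational(1, 2), Pow(G, -1), Add(33, G)))) = Add(-3, Mul(Rational(1, 6), Pow(G, -1), Add(33, G))))
Mul(-1, Function('A')(Q)) = Mul(-1, Mul(Rational(1, 6), Pow(86, -1), Add(33, Mul(-17, 86)))) = Mul(-1, Mul(Rational(1, 6), Rational(1, 86), Add(33, -1462))) = Mul(-1, Mul(Rational(1, 6), Rational(1, 86), -1429)) = Mul(-1, Rational(-1429, 516)) = Rational(1429, 516)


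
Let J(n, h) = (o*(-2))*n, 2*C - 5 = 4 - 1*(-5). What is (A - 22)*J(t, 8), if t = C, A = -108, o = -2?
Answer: -3640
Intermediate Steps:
C = 7 (C = 5/2 + (4 - 1*(-5))/2 = 5/2 + (4 + 5)/2 = 5/2 + (½)*9 = 5/2 + 9/2 = 7)
t = 7
J(n, h) = 4*n (J(n, h) = (-2*(-2))*n = 4*n)
(A - 22)*J(t, 8) = (-108 - 22)*(4*7) = -130*28 = -3640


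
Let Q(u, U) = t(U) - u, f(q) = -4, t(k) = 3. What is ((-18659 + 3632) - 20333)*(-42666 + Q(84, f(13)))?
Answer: 1511533920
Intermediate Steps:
Q(u, U) = 3 - u
((-18659 + 3632) - 20333)*(-42666 + Q(84, f(13))) = ((-18659 + 3632) - 20333)*(-42666 + (3 - 1*84)) = (-15027 - 20333)*(-42666 + (3 - 84)) = -35360*(-42666 - 81) = -35360*(-42747) = 1511533920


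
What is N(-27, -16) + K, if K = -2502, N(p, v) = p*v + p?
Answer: -2097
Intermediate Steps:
N(p, v) = p + p*v
N(-27, -16) + K = -27*(1 - 16) - 2502 = -27*(-15) - 2502 = 405 - 2502 = -2097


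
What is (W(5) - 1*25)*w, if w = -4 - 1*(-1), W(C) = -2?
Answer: 81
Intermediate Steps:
w = -3 (w = -4 + 1 = -3)
(W(5) - 1*25)*w = (-2 - 1*25)*(-3) = (-2 - 25)*(-3) = -27*(-3) = 81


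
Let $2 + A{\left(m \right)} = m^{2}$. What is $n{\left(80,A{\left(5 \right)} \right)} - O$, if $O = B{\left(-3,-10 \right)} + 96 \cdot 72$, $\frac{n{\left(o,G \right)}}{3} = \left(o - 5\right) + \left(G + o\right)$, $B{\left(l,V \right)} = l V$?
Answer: $-6408$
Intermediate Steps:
$A{\left(m \right)} = -2 + m^{2}$
$B{\left(l,V \right)} = V l$
$n{\left(o,G \right)} = -15 + 3 G + 6 o$ ($n{\left(o,G \right)} = 3 \left(\left(o - 5\right) + \left(G + o\right)\right) = 3 \left(\left(-5 + o\right) + \left(G + o\right)\right) = 3 \left(-5 + G + 2 o\right) = -15 + 3 G + 6 o$)
$O = 6942$ ($O = \left(-10\right) \left(-3\right) + 96 \cdot 72 = 30 + 6912 = 6942$)
$n{\left(80,A{\left(5 \right)} \right)} - O = \left(-15 + 3 \left(-2 + 5^{2}\right) + 6 \cdot 80\right) - 6942 = \left(-15 + 3 \left(-2 + 25\right) + 480\right) - 6942 = \left(-15 + 3 \cdot 23 + 480\right) - 6942 = \left(-15 + 69 + 480\right) - 6942 = 534 - 6942 = -6408$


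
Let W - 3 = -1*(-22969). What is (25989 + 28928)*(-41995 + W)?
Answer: -1044686091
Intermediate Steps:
W = 22972 (W = 3 - 1*(-22969) = 3 + 22969 = 22972)
(25989 + 28928)*(-41995 + W) = (25989 + 28928)*(-41995 + 22972) = 54917*(-19023) = -1044686091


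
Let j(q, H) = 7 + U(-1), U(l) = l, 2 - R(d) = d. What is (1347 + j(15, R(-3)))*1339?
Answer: 1811667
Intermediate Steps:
R(d) = 2 - d
j(q, H) = 6 (j(q, H) = 7 - 1 = 6)
(1347 + j(15, R(-3)))*1339 = (1347 + 6)*1339 = 1353*1339 = 1811667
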